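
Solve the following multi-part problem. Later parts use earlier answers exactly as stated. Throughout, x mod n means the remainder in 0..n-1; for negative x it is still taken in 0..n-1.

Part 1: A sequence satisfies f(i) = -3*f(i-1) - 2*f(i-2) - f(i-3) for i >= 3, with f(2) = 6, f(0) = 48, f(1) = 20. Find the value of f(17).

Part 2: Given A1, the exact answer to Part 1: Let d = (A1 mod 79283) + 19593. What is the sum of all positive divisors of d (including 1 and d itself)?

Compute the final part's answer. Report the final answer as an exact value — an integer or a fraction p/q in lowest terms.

Part 1: f(3) = -3*(6) - 2*(20) - 1*(48) = -106; iterating: f(3)=-106, f(4)=286, f(5)=-652, f(6)=1490, f(7)=-3452, f(8)=8028, f(9)=-18670, f(10)=43406, f(11)=-100906, f(12)=234576, f(13)=-545322, f(14)=1267720, f(15)=-2947092, f(16)=6851158, f(17)=-15927010; answer -15927010
Part 2: A1 = -15927010; d = 28466; 28466 = 2 * 43 * 331; sigma = (1 + 2) * (1 + 43) * (1 + 331) = 3 * 44 * 332 = 43824; answer 43824

43824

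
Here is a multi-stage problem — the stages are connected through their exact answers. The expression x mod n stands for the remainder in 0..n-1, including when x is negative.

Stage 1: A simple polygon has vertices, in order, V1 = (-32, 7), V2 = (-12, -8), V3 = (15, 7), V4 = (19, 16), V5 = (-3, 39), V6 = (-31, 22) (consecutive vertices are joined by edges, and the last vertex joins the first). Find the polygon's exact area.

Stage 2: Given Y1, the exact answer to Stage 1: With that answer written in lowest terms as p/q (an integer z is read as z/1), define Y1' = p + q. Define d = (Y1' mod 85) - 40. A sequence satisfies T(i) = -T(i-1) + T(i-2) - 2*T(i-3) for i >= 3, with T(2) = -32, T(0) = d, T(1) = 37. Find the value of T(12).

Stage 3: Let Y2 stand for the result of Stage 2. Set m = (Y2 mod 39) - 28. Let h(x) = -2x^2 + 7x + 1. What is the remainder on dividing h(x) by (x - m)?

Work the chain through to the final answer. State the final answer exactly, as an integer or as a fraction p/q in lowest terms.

Stage 1: cross terms: (-32*-8 - -12*7)=340, (-12*7 - 15*-8)=36, (15*16 - 19*7)=107, (19*39 - -3*16)=789, (-3*22 - -31*39)=1143, (-31*7 - -32*22)=487; twice the area = |2902| = 2902; area = 1451; answer 1451
Stage 2: Y1 = 1451; threaded value p + q = 1452; d = -33; T(3) = -1*(-32) + 1*(37) - 2*(-33) = 135; iterating: T(3)=135, T(4)=-241, T(5)=440, T(6)=-951, T(7)=1873, T(8)=-3704, T(9)=7479, T(10)=-14929, T(11)=29816, T(12)=-59703; answer -59703
Stage 3: Y2 = -59703; m = -22; remainder = value at the root: -2*(-22)^2 + 7*(-22)^1 + 1 = (-968) + (-154) + (1) = -1121; answer -1121

-1121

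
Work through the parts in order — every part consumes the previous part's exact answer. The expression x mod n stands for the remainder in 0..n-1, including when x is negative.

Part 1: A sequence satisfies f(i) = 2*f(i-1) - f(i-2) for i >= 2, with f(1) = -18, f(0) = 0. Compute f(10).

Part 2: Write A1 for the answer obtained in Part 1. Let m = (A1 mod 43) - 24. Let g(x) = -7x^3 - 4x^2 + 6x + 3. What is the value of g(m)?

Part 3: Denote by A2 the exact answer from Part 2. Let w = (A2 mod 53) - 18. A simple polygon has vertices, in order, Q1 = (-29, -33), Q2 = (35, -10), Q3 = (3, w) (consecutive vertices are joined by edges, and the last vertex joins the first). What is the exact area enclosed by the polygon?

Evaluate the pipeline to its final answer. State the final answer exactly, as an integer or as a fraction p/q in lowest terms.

752

Part 1: f(2) = 2*(-18) - 1*(0) = -36; iterating: f(2)=-36, f(3)=-54, f(4)=-72, f(5)=-90, f(6)=-108, f(7)=-126, f(8)=-144, f(9)=-162, f(10)=-180; answer -180
Part 2: A1 = -180; m = 11; -7*(11)^3 - 4*(11)^2 + 6*(11)^1 + 3 = (-9317) + (-484) + (66) + (3) = -9732; answer -9732
Part 3: A2 = -9732; w = 2; cross terms: (-29*-10 - 35*-33)=1445, (35*2 - 3*-10)=100, (3*-33 - -29*2)=-41; twice the area = |1504| = 1504; area = 752; answer 752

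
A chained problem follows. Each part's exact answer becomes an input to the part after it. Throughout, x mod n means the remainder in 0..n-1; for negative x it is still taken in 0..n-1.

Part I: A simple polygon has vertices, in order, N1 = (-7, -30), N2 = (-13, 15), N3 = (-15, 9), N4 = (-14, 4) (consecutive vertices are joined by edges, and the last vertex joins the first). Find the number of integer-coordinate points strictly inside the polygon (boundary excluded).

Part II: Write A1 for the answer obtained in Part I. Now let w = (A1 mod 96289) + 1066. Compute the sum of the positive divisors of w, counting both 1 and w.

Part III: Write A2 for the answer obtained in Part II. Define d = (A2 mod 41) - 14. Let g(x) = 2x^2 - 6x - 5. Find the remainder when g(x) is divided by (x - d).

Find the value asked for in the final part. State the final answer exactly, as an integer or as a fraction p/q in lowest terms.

-9

Part I: cross terms: (-7*15 - -13*-30)=-495, (-13*9 - -15*15)=108, (-15*4 - -14*9)=66, (-14*-30 - -7*4)=448; twice the area = |127| = 127; area = 127/2; boundary points = 3 + 2 + 1 + 1 = 7; strictly interior points = area - boundary/2 + 1 = 61; answer 61
Part II: A1 = 61; w = 1127; 1127 = 7^2 * 23; sigma = (1 + 7 + 49) * (1 + 23) = 57 * 24 = 1368; answer 1368
Part III: A2 = 1368; d = 1; remainder = value at the root: 2*(1)^2 - 6*(1)^1 - 5 = (2) + (-6) + (-5) = -9; answer -9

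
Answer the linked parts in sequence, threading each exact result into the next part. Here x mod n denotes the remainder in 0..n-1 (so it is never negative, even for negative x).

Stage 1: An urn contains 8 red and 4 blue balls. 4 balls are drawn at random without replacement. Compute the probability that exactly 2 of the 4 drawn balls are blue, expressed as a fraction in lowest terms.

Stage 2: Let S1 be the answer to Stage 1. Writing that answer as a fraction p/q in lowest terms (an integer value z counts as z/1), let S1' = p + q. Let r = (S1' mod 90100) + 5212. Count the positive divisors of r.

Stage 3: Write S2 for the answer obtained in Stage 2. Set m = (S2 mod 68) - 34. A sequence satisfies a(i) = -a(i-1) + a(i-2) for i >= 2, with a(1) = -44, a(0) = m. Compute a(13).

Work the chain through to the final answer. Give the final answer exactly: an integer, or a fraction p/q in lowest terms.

Stage 1: total draws C(12,4) = 495; favorable C(4,2)*C(8,2) = 168; P = 56/165; answer 56/165
Stage 2: S1 = 56/165; threaded value p + q = 221; r = 5433; 5433 = 3 * 1811; number of divisors = (1+1) * (1+1) = 4; answer 4
Stage 3: S2 = 4; m = -30; a(2) = -1*(-44) + 1*(-30) = 14; iterating: a(2)=14, a(3)=-58, a(4)=72, a(5)=-130, a(6)=202, a(7)=-332, a(8)=534, a(9)=-866, a(10)=1400, a(11)=-2266, a(12)=3666, a(13)=-5932; answer -5932

-5932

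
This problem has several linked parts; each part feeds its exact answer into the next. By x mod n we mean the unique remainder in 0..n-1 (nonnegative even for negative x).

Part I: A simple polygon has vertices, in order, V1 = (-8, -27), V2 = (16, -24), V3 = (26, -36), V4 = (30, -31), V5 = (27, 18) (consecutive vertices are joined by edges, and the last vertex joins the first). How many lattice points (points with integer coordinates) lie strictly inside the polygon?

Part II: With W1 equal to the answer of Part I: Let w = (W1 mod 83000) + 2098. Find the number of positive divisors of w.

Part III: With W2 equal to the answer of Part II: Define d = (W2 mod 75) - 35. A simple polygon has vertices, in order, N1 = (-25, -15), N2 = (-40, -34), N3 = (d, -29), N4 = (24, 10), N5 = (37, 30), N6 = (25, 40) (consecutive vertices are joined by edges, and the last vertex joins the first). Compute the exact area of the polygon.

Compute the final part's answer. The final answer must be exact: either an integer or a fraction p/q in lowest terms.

Part I: cross terms: (-8*-24 - 16*-27)=624, (16*-36 - 26*-24)=48, (26*-31 - 30*-36)=274, (30*18 - 27*-31)=1377, (27*-27 - -8*18)=-585; twice the area = |1738| = 1738; area = 869; boundary points = 3 + 2 + 1 + 1 + 5 = 12; strictly interior points = area - boundary/2 + 1 = 864; answer 864
Part II: W1 = 864; w = 2962; 2962 = 2 * 1481; number of divisors = (1+1) * (1+1) = 4; answer 4
Part III: W2 = 4; d = -31; cross terms: (-25*-34 - -40*-15)=250, (-40*-29 - -31*-34)=106, (-31*10 - 24*-29)=386, (24*30 - 37*10)=350, (37*40 - 25*30)=730, (25*-15 - -25*40)=625; twice the area = |2447| = 2447; area = 2447/2; answer 2447/2

2447/2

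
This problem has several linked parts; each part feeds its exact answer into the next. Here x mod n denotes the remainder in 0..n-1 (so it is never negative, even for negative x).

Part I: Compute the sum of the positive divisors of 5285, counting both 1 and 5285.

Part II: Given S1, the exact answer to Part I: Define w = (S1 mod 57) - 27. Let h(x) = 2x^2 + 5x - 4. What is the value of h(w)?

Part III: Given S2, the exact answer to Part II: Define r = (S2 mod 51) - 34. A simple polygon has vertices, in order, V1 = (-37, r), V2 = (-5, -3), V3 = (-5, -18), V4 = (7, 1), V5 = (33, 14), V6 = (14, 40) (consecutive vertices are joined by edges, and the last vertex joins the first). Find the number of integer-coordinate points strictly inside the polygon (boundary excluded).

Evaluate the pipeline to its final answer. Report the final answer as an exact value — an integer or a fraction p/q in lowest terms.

Part I: 5285 = 5 * 7 * 151; sigma = (1 + 5) * (1 + 7) * (1 + 151) = 6 * 8 * 152 = 7296; answer 7296
Part II: S1 = 7296; w = -27; 2*(-27)^2 + 5*(-27)^1 - 4 = (1458) + (-135) + (-4) = 1319; answer 1319
Part III: S2 = 1319; r = 10; cross terms: (-37*-3 - -5*10)=161, (-5*-18 - -5*-3)=75, (-5*1 - 7*-18)=121, (7*14 - 33*1)=65, (33*40 - 14*14)=1124, (14*10 - -37*40)=1620; twice the area = |3166| = 3166; area = 1583; boundary points = 1 + 15 + 1 + 13 + 1 + 3 = 34; strictly interior points = area - boundary/2 + 1 = 1567; answer 1567

1567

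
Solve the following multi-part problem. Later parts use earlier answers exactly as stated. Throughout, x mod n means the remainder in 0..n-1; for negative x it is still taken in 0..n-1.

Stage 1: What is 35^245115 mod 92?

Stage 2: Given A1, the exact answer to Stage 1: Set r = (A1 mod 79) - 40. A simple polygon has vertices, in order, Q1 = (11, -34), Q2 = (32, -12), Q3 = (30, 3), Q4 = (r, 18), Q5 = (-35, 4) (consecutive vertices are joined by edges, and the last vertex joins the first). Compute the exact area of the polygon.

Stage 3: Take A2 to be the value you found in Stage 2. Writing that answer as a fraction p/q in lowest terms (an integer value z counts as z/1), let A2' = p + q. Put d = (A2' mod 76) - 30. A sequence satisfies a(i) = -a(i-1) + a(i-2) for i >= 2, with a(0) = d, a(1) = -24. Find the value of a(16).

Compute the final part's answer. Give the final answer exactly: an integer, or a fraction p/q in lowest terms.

Stage 1: squarings mod 92: 35^1=35, 35^2=29, 35^4=13, 35^8=77, 35^16=41, 35^32=25, 35^64=73, 35^128=85, 35^256=49, 35^512=9, 35^1024=81, 35^2048=29, 35^4096=13, 35^8192=77, 35^16384=41, 35^32768=25, 35^65536=73, 35^131072=85; 35^245115 = 35^1 * 35^2 * 35^8 * 35^16 * 35^32 * 35^64 * 35^256 * 35^1024 * 35^2048 * 35^4096 * 35^8192 * 35^32768 * 35^65536 * 35^131072 = 75 (mod 92); answer 75
Stage 2: A1 = 75; r = 35; cross terms: (11*-12 - 32*-34)=956, (32*3 - 30*-12)=456, (30*18 - 35*3)=435, (35*4 - -35*18)=770, (-35*-34 - 11*4)=1146; twice the area = |3763| = 3763; area = 3763/2; answer 3763/2
Stage 3: A2 = 3763/2; threaded value p + q = 3765; d = 11; a(2) = -1*(-24) + 1*(11) = 35; iterating: a(2)=35, a(3)=-59, a(4)=94, a(5)=-153, a(6)=247, a(7)=-400, a(8)=647, a(9)=-1047, a(10)=1694, a(11)=-2741, a(12)=4435, a(13)=-7176, a(14)=11611, a(15)=-18787, a(16)=30398; answer 30398

30398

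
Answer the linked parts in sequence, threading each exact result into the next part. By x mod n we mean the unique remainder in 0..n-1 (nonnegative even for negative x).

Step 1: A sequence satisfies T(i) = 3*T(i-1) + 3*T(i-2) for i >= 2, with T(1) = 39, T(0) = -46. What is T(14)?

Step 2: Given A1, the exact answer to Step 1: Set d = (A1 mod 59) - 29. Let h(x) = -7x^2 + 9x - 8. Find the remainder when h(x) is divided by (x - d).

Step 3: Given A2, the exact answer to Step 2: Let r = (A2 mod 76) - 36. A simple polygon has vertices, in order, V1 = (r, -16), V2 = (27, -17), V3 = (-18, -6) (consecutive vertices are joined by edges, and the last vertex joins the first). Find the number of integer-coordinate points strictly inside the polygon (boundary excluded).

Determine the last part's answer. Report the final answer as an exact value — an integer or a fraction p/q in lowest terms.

136

Step 1: T(2) = 3*(39) + 3*(-46) = -21; iterating: T(2)=-21, T(3)=54, T(4)=99, T(5)=459, T(6)=1674, T(7)=6399, T(8)=24219, T(9)=91854, T(10)=348219, T(11)=1320219, T(12)=5005314, T(13)=18976599, T(14)=71945739; answer 71945739
Step 2: A1 = 71945739; d = -11; remainder = value at the root: -7*(-11)^2 + 9*(-11)^1 - 8 = (-847) + (-99) + (-8) = -954; answer -954
Step 3: A2 = -954; r = -2; cross terms: (-2*-17 - 27*-16)=466, (27*-6 - -18*-17)=-468, (-18*-16 - -2*-6)=276; twice the area = |274| = 274; area = 137; boundary points = 1 + 1 + 2 = 4; strictly interior points = area - boundary/2 + 1 = 136; answer 136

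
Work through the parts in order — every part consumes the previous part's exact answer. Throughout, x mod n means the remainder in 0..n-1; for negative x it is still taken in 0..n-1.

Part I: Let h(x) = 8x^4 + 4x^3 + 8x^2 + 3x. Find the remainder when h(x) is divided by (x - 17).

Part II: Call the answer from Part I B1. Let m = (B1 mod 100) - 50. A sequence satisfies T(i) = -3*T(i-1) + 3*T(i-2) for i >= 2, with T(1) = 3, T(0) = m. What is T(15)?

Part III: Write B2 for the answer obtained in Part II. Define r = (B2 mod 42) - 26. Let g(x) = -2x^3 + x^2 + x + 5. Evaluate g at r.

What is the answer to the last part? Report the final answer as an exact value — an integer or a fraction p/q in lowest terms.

-625

Part I: remainder = value at the root: 8*(17)^4 + 4*(17)^3 + 8*(17)^2 + 3*(17)^1 = (668168) + (19652) + (2312) + (51) = 690183; answer 690183
Part II: B1 = 690183; m = 33; T(2) = -3*(3) + 3*(33) = 90; iterating: T(2)=90, T(3)=-261, T(4)=1053, T(5)=-3942, T(6)=14985, T(7)=-56781, T(8)=215298, T(9)=-816237, T(10)=3094605, T(11)=-11732526, T(12)=44481393, T(13)=-168641757, T(14)=639369450, T(15)=-2424033621; answer -2424033621
Part III: B2 = -2424033621; r = 7; -2*(7)^3 + 1*(7)^2 + 1*(7)^1 + 5 = (-686) + (49) + (7) + (5) = -625; answer -625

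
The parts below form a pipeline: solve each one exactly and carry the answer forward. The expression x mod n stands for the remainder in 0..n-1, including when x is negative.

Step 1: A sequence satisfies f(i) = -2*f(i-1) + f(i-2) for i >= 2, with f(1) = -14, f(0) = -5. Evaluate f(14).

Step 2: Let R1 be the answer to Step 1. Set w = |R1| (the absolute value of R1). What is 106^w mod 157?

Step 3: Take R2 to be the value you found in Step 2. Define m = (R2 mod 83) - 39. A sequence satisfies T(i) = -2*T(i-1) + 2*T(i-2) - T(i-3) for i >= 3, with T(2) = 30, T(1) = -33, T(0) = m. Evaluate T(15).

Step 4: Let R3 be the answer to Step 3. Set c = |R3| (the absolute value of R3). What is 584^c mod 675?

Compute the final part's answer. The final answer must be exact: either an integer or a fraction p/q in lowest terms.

271

Step 1: f(2) = -2*(-14) + 1*(-5) = 23; iterating: f(2)=23, f(3)=-60, f(4)=143, f(5)=-346, f(6)=835, f(7)=-2016, f(8)=4867, f(9)=-11750, f(10)=28367, f(11)=-68484, f(12)=165335, f(13)=-399154, f(14)=963643; answer 963643
Step 2: R1 = 963643; w = 963643; squarings mod 157: 106^1=106, 106^2=89, 106^4=71, 106^8=17, 106^16=132, 106^32=154, 106^64=9, 106^128=81, 106^256=124, 106^512=147, 106^1024=100, 106^2048=109, 106^4096=106, 106^8192=89, 106^16384=71, 106^32768=17, 106^65536=132, 106^131072=154, 106^262144=9, 106^524288=81; 106^963643 = 106^1 * 106^2 * 106^8 * 106^16 * 106^32 * 106^1024 * 106^4096 * 106^8192 * 106^32768 * 106^131072 * 106^262144 * 106^524288 = 37 (mod 157); answer 37
Step 3: R2 = 37; m = -2; T(3) = -2*(30) + 2*(-33) - 1*(-2) = -124; iterating: T(3)=-124, T(4)=341, T(5)=-960, T(6)=2726, T(7)=-7713, T(8)=21838, T(9)=-61828, T(10)=175045, T(11)=-495584, T(12)=1403086, T(13)=-3972385, T(14)=11246526, T(15)=-31840908; answer -31840908
Step 4: R3 = -31840908; c = 31840908; squarings mod 675: 584^1=584, 584^2=181, 584^4=361, 584^8=46, 584^16=91, 584^32=181, 584^64=361, 584^128=46, 584^256=91, 584^512=181, 584^1024=361, 584^2048=46, 584^4096=91, 584^8192=181, 584^16384=361, 584^32768=46, 584^65536=91, 584^131072=181, 584^262144=361, 584^524288=46, 584^1048576=91, 584^2097152=181, 584^4194304=361, 584^8388608=46, 584^16777216=91; 584^31840908 = 584^4 * 584^8 * 584^128 * 584^512 * 584^2048 * 584^4096 * 584^16384 * 584^32768 * 584^65536 * 584^262144 * 584^2097152 * 584^4194304 * 584^8388608 * 584^16777216 = 271 (mod 675); answer 271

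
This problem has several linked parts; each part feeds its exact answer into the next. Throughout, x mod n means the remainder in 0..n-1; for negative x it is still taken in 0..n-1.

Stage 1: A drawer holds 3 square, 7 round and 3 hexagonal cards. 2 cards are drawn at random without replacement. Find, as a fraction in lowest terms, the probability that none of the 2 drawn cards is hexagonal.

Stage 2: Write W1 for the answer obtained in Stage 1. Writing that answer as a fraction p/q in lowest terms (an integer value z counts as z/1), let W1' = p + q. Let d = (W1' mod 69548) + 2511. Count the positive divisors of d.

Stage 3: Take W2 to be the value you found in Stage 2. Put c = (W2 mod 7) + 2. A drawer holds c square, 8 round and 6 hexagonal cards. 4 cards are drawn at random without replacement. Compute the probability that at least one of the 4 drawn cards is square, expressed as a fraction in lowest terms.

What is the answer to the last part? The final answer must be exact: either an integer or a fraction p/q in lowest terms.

2059/3060

Stage 1: total draws C(13,2) = 78; favorable C(10,2) = 45; P = 15/26; answer 15/26
Stage 2: W1 = 15/26; threaded value p + q = 41; d = 2552; 2552 = 2^3 * 11 * 29; number of divisors = (3+1) * (1+1) * (1+1) = 16; answer 16
Stage 3: W2 = 16; c = 4; total draws C(18,4) = 3060; complement C(14,4) = 1001; favorable 3060 - 1001 = 2059; P = 2059/3060; answer 2059/3060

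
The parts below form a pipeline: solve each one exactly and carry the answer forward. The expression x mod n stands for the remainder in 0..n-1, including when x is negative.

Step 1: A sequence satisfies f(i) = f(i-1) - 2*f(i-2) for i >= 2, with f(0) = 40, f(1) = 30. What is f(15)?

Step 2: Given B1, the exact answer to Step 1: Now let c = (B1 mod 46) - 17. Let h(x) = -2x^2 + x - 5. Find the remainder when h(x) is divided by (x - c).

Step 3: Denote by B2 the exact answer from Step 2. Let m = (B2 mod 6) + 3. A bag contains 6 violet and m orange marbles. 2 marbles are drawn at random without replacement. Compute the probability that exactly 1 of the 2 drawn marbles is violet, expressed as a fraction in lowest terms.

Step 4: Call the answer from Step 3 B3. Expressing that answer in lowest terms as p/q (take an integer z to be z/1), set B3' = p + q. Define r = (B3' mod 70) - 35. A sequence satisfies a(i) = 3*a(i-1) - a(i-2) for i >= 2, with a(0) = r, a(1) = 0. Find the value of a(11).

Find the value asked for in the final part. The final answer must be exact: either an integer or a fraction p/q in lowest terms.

Step 1: f(2) = 1*(30) - 2*(40) = -50; iterating: f(2)=-50, f(3)=-110, f(4)=-10, f(5)=210, f(6)=230, f(7)=-190, f(8)=-650, f(9)=-270, f(10)=1030, f(11)=1570, f(12)=-490, f(13)=-3630, f(14)=-2650, f(15)=4610; answer 4610
Step 2: B1 = 4610; c = -7; remainder = value at the root: -2*(-7)^2 + 1*(-7)^1 - 5 = (-98) + (-7) + (-5) = -110; answer -110
Step 3: B2 = -110; m = 7; total draws C(13,2) = 78; favorable C(6,1)*C(7,1) = 42; P = 7/13; answer 7/13
Step 4: B3 = 7/13; threaded value p + q = 20; r = -15; a(2) = 3*(0) - 1*(-15) = 15; iterating: a(2)=15, a(3)=45, a(4)=120, a(5)=315, a(6)=825, a(7)=2160, a(8)=5655, a(9)=14805, a(10)=38760, a(11)=101475; answer 101475

101475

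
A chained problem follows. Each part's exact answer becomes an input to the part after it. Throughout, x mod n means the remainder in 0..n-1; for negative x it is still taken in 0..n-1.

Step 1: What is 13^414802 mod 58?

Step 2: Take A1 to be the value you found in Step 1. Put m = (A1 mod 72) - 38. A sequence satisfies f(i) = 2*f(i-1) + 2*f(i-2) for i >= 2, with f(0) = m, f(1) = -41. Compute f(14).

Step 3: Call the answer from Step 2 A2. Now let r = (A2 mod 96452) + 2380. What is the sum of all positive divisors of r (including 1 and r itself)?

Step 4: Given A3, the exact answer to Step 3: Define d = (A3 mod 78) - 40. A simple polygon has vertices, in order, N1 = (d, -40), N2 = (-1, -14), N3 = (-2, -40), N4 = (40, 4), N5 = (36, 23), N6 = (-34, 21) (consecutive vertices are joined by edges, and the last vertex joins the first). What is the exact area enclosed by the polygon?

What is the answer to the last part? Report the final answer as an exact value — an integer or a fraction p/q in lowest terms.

Step 1: squarings mod 58: 13^1=13, 13^2=53, 13^4=25, 13^8=45, 13^16=53, 13^32=25, 13^64=45, 13^128=53, 13^256=25, 13^512=45, 13^1024=53, 13^2048=25, 13^4096=45, 13^8192=53, 13^16384=25, 13^32768=45, 13^65536=53, 13^131072=25, 13^262144=45; 13^414802 = 13^2 * 13^16 * 13^64 * 13^1024 * 13^4096 * 13^16384 * 13^131072 * 13^262144 = 7 (mod 58); answer 7
Step 2: A1 = 7; m = -31; f(2) = 2*(-41) + 2*(-31) = -144; iterating: f(2)=-144, f(3)=-370, f(4)=-1028, f(5)=-2796, f(6)=-7648, f(7)=-20888, f(8)=-57072, f(9)=-155920, f(10)=-425984, f(11)=-1163808, f(12)=-3179584, f(13)=-8686784, f(14)=-23732736; answer -23732736
Step 3: A2 = -23732736; r = 93288; 93288 = 2^3 * 3 * 13^2 * 23; sigma = (1 + 2 + 4 + 8) * (1 + 3) * (1 + 13 + 169) * (1 + 23) = 15 * 4 * 183 * 24 = 263520; answer 263520
Step 4: A3 = 263520; d = -4; cross terms: (-4*-14 - -1*-40)=16, (-1*-40 - -2*-14)=12, (-2*4 - 40*-40)=1592, (40*23 - 36*4)=776, (36*21 - -34*23)=1538, (-34*-40 - -4*21)=1444; twice the area = |5378| = 5378; area = 2689; answer 2689

2689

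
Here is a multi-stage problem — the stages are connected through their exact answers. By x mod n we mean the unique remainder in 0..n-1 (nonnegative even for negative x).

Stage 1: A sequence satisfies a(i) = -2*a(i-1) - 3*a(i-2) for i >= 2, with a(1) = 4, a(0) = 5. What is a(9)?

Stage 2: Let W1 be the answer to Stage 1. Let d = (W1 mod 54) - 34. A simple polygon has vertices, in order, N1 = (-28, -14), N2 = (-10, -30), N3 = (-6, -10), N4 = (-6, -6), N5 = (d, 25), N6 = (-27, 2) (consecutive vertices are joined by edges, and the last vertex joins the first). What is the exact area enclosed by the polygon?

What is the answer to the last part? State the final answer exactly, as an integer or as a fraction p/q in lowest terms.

Stage 1: a(2) = -2*(4) - 3*(5) = -23; iterating: a(2)=-23, a(3)=34, a(4)=1, a(5)=-104, a(6)=205, a(7)=-98, a(8)=-419, a(9)=1132; answer 1132
Stage 2: W1 = 1132; d = 18; cross terms: (-28*-30 - -10*-14)=700, (-10*-10 - -6*-30)=-80, (-6*-6 - -6*-10)=-24, (-6*25 - 18*-6)=-42, (18*2 - -27*25)=711, (-27*-14 - -28*2)=434; twice the area = |1699| = 1699; area = 1699/2; answer 1699/2

1699/2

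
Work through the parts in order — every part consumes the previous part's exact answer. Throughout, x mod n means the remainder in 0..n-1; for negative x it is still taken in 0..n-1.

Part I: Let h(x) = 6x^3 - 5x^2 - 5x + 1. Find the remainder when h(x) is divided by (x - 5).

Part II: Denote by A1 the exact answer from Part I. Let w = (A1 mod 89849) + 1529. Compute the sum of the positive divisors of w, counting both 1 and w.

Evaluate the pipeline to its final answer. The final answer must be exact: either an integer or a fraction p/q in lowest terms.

Part I: remainder = value at the root: 6*(5)^3 - 5*(5)^2 - 5*(5)^1 + 1 = (750) + (-125) + (-25) + (1) = 601; answer 601
Part II: A1 = 601; w = 2130; 2130 = 2 * 3 * 5 * 71; sigma = (1 + 2) * (1 + 3) * (1 + 5) * (1 + 71) = 3 * 4 * 6 * 72 = 5184; answer 5184

5184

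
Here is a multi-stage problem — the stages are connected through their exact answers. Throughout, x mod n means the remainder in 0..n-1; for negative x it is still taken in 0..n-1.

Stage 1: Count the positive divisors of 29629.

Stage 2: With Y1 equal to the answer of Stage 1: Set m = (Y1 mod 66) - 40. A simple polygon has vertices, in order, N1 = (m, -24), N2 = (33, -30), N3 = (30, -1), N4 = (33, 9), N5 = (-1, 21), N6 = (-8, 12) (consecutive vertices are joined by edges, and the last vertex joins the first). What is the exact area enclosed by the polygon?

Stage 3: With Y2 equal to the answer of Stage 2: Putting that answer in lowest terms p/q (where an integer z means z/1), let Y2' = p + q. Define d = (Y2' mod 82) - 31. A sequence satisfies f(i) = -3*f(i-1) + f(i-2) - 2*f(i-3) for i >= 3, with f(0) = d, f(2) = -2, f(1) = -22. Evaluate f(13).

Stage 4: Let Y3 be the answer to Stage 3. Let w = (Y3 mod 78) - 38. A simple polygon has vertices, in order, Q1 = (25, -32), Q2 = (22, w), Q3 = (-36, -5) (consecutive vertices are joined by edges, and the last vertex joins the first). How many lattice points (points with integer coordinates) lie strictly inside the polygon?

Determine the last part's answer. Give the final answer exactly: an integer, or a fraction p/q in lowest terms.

1301

Stage 1: 29629 is prime, so its only divisors are 1 and 29629; count = 2; answer 2
Stage 2: Y1 = 2; m = -38; cross terms: (-38*-30 - 33*-24)=1932, (33*-1 - 30*-30)=867, (30*9 - 33*-1)=303, (33*21 - -1*9)=702, (-1*12 - -8*21)=156, (-8*-24 - -38*12)=648; twice the area = |4608| = 4608; area = 2304; answer 2304
Stage 3: Y2 = 2304; threaded value p + q = 2305; d = -22; f(3) = -3*(-2) + 1*(-22) - 2*(-22) = 28; iterating: f(3)=28, f(4)=-42, f(5)=158, f(6)=-572, f(7)=1958, f(8)=-6762, f(9)=23388, f(10)=-80842, f(11)=279438, f(12)=-965932, f(13)=3338918; answer 3338918
Stage 4: Y3 = 3338918; w = 12; cross terms: (25*12 - 22*-32)=1004, (22*-5 - -36*12)=322, (-36*-32 - 25*-5)=1277; twice the area = |2603| = 2603; area = 2603/2; boundary points = 1 + 1 + 1 = 3; strictly interior points = area - boundary/2 + 1 = 1301; answer 1301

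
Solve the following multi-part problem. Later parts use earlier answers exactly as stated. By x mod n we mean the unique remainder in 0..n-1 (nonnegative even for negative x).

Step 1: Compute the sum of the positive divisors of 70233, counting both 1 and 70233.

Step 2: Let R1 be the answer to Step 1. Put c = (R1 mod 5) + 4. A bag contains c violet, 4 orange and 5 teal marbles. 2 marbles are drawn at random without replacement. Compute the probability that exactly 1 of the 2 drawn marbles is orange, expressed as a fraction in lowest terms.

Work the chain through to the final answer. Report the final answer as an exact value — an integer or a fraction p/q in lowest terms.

Step 1: 70233 = 3 * 41 * 571; sigma = (1 + 3) * (1 + 41) * (1 + 571) = 4 * 42 * 572 = 96096; answer 96096
Step 2: R1 = 96096; c = 5; total draws C(14,2) = 91; favorable C(4,1)*C(10,1) = 40; P = 40/91; answer 40/91

40/91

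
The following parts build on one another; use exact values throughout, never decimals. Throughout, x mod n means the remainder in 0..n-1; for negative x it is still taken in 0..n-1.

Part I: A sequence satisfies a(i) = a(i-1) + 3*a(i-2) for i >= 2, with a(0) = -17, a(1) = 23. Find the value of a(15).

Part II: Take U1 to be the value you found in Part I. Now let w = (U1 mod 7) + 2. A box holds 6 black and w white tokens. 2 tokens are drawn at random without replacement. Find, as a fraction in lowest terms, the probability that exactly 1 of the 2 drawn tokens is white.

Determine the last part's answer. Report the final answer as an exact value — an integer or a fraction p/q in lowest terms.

Part I: a(2) = 1*(23) + 3*(-17) = -28; iterating: a(2)=-28, a(3)=41, a(4)=-43, a(5)=80, a(6)=-49, a(7)=191, a(8)=44, a(9)=617, a(10)=749, a(11)=2600, a(12)=4847, a(13)=12647, a(14)=27188, a(15)=65129; answer 65129
Part II: U1 = 65129; w = 3; total draws C(9,2) = 36; favorable C(3,1)*C(6,1) = 18; P = 1/2; answer 1/2

1/2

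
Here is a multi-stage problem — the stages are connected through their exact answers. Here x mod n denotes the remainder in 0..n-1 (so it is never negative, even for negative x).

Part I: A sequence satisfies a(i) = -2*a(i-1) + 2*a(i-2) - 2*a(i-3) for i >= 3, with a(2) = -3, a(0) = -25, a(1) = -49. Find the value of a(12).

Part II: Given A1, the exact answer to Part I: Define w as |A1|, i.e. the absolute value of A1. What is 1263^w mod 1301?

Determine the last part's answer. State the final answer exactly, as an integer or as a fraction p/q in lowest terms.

Part I: a(3) = -2*(-3) + 2*(-49) - 2*(-25) = -42; iterating: a(3)=-42, a(4)=176, a(5)=-430, a(6)=1296, a(7)=-3804, a(8)=11060, a(9)=-32320, a(10)=94368, a(11)=-275496, a(12)=804368; answer 804368
Part II: A1 = 804368; w = 804368; squarings mod 1301: 1263^1=1263, 1263^2=143, 1263^4=934, 1263^8=686, 1263^16=935, 1263^32=1254, 1263^64=908, 1263^128=931, 1263^256=295, 1263^512=1159, 1263^1024=649, 1263^2048=978, 1263^4096=249, 1263^8192=854, 1263^16384=756, 1263^32768=397, 1263^65536=188, 1263^131072=217, 1263^262144=253, 1263^524288=260; 1263^804368 = 1263^16 * 1263^512 * 1263^1024 * 1263^16384 * 1263^262144 * 1263^524288 = 92 (mod 1301); answer 92

92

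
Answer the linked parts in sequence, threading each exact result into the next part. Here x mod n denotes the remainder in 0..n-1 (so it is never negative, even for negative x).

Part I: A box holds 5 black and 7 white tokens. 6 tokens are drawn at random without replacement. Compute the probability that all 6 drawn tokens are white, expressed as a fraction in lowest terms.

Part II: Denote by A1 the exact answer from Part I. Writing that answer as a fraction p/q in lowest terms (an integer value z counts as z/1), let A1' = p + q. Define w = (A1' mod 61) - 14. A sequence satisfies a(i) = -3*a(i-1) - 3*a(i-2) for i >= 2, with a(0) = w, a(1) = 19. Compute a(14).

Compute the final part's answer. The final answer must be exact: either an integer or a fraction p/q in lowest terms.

Part I: total draws C(12,6) = 924; favorable C(7,6) = 7; P = 1/132; answer 1/132
Part II: A1 = 1/132; threaded value p + q = 133; w = -3; a(2) = -3*(19) - 3*(-3) = -48; iterating: a(2)=-48, a(3)=87, a(4)=-117, a(5)=90, a(6)=81, a(7)=-513, a(8)=1296, a(9)=-2349, a(10)=3159, a(11)=-2430, a(12)=-2187, a(13)=13851, a(14)=-34992; answer -34992

-34992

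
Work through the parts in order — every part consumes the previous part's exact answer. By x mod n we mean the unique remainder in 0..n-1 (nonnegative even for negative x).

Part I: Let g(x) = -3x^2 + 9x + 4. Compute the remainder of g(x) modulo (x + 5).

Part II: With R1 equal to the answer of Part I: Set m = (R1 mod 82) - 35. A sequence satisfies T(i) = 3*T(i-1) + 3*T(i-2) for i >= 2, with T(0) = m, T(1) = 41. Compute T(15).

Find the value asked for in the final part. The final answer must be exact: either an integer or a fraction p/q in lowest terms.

Part I: remainder = value at the root: -3*(-5)^2 + 9*(-5)^1 + 4 = (-75) + (-45) + (4) = -116; answer -116
Part II: R1 = -116; m = 13; T(2) = 3*(41) + 3*(13) = 162; iterating: T(2)=162, T(3)=609, T(4)=2313, T(5)=8766, T(6)=33237, T(7)=126009, T(8)=477738, T(9)=1811241, T(10)=6866937, T(11)=26034534, T(12)=98704413, T(13)=374216841, T(14)=1418763762, T(15)=5378941809; answer 5378941809

5378941809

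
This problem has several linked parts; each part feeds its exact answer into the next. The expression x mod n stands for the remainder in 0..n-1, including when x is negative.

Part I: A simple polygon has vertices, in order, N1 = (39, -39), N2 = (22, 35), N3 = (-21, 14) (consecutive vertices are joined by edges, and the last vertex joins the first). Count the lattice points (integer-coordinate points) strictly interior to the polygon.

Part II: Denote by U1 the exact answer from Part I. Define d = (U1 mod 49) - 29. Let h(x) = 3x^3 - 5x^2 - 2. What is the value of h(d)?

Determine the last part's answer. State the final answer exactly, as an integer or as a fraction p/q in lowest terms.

-44354

Part I: cross terms: (39*35 - 22*-39)=2223, (22*14 - -21*35)=1043, (-21*-39 - 39*14)=273; twice the area = |3539| = 3539; area = 3539/2; boundary points = 1 + 1 + 1 = 3; strictly interior points = area - boundary/2 + 1 = 1769; answer 1769
Part II: U1 = 1769; d = -24; 3*(-24)^3 - 5*(-24)^2 - 2 = (-41472) + (-2880) + (-2) = -44354; answer -44354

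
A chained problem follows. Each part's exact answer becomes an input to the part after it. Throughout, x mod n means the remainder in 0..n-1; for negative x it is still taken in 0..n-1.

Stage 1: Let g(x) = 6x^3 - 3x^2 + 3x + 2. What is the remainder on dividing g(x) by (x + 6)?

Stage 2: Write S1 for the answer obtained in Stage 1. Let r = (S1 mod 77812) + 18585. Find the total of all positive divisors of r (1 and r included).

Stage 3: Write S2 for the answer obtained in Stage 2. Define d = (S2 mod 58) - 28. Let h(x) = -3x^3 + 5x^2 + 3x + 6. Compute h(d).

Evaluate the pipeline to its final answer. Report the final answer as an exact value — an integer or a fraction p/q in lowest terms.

69698

Stage 1: remainder = value at the root: 6*(-6)^3 - 3*(-6)^2 + 3*(-6)^1 + 2 = (-1296) + (-108) + (-18) + (2) = -1420; answer -1420
Stage 2: S1 = -1420; r = 94977; 94977 = 3^2 * 61 * 173; sigma = (1 + 3 + 9) * (1 + 61) * (1 + 173) = 13 * 62 * 174 = 140244; answer 140244
Stage 3: S2 = 140244; d = -28; -3*(-28)^3 + 5*(-28)^2 + 3*(-28)^1 + 6 = (65856) + (3920) + (-84) + (6) = 69698; answer 69698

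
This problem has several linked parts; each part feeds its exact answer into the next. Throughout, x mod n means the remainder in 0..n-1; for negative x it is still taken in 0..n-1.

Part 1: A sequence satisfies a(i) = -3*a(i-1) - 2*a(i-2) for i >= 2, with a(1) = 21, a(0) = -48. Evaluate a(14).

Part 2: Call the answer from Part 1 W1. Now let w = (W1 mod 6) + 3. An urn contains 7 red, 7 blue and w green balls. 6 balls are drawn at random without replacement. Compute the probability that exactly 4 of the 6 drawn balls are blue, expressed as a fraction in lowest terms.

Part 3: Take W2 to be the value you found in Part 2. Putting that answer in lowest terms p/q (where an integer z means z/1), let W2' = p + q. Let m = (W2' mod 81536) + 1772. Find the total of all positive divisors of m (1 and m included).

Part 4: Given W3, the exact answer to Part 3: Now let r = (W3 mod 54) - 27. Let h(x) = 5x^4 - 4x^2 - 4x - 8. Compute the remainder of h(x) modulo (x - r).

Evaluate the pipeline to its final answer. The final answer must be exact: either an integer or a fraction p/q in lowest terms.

Part 1: a(2) = -3*(21) - 2*(-48) = 33; iterating: a(2)=33, a(3)=-141, a(4)=357, a(5)=-789, a(6)=1653, a(7)=-3381, a(8)=6837, a(9)=-13749, a(10)=27573, a(11)=-55221, a(12)=110517, a(13)=-221109, a(14)=442293; answer 442293
Part 2: W1 = 442293; w = 6; total draws C(20,6) = 38760; favorable C(7,4)*C(13,2) = 2730; P = 91/1292; answer 91/1292
Part 3: W2 = 91/1292; threaded value p + q = 1383; m = 3155; 3155 = 5 * 631; sigma = (1 + 5) * (1 + 631) = 6 * 632 = 3792; answer 3792
Part 4: W3 = 3792; r = -15; remainder = value at the root: 5*(-15)^4 - 4*(-15)^2 - 4*(-15)^1 - 8 = (253125) + (-900) + (60) + (-8) = 252277; answer 252277

252277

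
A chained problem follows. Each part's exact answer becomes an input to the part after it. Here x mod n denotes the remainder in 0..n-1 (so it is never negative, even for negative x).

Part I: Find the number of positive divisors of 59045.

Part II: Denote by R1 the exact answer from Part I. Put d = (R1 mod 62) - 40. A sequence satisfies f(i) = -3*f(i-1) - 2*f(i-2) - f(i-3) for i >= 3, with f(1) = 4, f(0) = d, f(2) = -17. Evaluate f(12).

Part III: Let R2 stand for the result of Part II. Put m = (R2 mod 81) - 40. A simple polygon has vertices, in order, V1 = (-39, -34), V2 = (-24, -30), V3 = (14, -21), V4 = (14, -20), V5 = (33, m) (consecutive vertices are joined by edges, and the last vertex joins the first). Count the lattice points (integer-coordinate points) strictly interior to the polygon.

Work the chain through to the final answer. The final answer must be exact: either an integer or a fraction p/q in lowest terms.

Part I: 59045 = 5 * 7^2 * 241; number of divisors = (1+1) * (2+1) * (1+1) = 12; answer 12
Part II: R1 = 12; d = -28; f(3) = -3*(-17) - 2*(4) - 1*(-28) = 71; iterating: f(3)=71, f(4)=-183, f(5)=424, f(6)=-977, f(7)=2266, f(8)=-5268, f(9)=12249, f(10)=-28477, f(11)=66201, f(12)=-153898; answer -153898
Part III: R2 = -153898; m = -38; cross terms: (-39*-30 - -24*-34)=354, (-24*-21 - 14*-30)=924, (14*-20 - 14*-21)=14, (14*-38 - 33*-20)=128, (33*-34 - -39*-38)=-2604; twice the area = |-1184| = 1184; area = 592; boundary points = 1 + 1 + 1 + 1 + 4 = 8; strictly interior points = area - boundary/2 + 1 = 589; answer 589

589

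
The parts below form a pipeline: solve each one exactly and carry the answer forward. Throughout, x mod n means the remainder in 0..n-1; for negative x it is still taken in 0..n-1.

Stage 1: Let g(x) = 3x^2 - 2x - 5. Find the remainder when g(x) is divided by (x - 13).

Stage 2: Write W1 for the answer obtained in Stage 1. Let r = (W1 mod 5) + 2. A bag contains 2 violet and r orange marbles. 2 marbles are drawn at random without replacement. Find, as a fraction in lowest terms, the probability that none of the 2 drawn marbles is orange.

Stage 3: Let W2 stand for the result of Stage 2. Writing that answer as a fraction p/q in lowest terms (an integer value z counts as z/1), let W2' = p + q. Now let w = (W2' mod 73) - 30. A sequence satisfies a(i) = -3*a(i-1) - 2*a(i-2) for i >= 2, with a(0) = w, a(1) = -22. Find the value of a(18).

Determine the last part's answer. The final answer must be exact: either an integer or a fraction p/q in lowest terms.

10747844

Stage 1: remainder = value at the root: 3*(13)^2 - 2*(13)^1 - 5 = (507) + (-26) + (-5) = 476; answer 476
Stage 2: W1 = 476; r = 3; total draws C(5,2) = 10; favorable C(2,2) = 1; P = 1/10; answer 1/10
Stage 3: W2 = 1/10; threaded value p + q = 11; w = -19; a(2) = -3*(-22) - 2*(-19) = 104; iterating: a(2)=104, a(3)=-268, a(4)=596, a(5)=-1252, a(6)=2564, a(7)=-5188, a(8)=10436, a(9)=-20932, a(10)=41924, a(11)=-83908, a(12)=167876, a(13)=-335812, a(14)=671684, a(15)=-1343428, a(16)=2686916, a(17)=-5373892, a(18)=10747844; answer 10747844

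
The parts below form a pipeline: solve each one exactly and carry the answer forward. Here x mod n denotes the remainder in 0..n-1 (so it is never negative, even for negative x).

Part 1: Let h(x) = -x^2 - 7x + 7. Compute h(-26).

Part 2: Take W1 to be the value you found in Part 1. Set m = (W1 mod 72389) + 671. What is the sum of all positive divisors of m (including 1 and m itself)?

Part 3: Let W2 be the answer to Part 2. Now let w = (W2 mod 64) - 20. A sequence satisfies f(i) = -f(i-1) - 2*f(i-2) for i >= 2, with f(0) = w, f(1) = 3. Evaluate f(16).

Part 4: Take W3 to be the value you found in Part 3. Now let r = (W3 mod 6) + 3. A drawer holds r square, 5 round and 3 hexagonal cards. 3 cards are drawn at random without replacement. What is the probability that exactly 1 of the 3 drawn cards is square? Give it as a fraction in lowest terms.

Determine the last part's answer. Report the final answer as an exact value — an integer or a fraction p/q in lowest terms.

Part 1: -1*(-26)^2 - 7*(-26)^1 + 7 = (-676) + (182) + (7) = -487; answer -487
Part 2: W1 = -487; m = 72573; 72573 = 3 * 17 * 1423; sigma = (1 + 3) * (1 + 17) * (1 + 1423) = 4 * 18 * 1424 = 102528; answer 102528
Part 3: W2 = 102528; w = -20; f(2) = -1*(3) - 2*(-20) = 37; iterating: f(2)=37, f(3)=-43, f(4)=-31, f(5)=117, f(6)=-55, f(7)=-179, f(8)=289, f(9)=69, f(10)=-647, f(11)=509, f(12)=785, f(13)=-1803, f(14)=233, f(15)=3373, f(16)=-3839; answer -3839
Part 4: W3 = -3839; r = 4; total draws C(12,3) = 220; favorable C(4,1)*C(8,2) = 112; P = 28/55; answer 28/55

28/55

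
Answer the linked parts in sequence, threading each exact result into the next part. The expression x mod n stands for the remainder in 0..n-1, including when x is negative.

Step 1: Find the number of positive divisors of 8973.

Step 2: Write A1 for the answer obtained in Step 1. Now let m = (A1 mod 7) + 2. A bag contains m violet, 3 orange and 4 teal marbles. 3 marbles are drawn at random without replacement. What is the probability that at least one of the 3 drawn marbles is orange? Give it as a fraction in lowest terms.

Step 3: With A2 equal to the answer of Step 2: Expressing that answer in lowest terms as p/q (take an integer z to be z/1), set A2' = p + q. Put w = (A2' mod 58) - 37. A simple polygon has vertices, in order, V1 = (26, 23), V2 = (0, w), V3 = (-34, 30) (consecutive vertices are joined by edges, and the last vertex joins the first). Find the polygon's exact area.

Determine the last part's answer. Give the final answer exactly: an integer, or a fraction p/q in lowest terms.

1231

Step 1: 8973 = 3^2 * 997; number of divisors = (2+1) * (1+1) = 6; answer 6
Step 2: A1 = 6; m = 8; total draws C(15,3) = 455; complement C(12,3) = 220; favorable 455 - 220 = 235; P = 47/91; answer 47/91
Step 3: A2 = 47/91; threaded value p + q = 138; w = -15; cross terms: (26*-15 - 0*23)=-390, (0*30 - -34*-15)=-510, (-34*23 - 26*30)=-1562; twice the area = |-2462| = 2462; area = 1231; answer 1231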